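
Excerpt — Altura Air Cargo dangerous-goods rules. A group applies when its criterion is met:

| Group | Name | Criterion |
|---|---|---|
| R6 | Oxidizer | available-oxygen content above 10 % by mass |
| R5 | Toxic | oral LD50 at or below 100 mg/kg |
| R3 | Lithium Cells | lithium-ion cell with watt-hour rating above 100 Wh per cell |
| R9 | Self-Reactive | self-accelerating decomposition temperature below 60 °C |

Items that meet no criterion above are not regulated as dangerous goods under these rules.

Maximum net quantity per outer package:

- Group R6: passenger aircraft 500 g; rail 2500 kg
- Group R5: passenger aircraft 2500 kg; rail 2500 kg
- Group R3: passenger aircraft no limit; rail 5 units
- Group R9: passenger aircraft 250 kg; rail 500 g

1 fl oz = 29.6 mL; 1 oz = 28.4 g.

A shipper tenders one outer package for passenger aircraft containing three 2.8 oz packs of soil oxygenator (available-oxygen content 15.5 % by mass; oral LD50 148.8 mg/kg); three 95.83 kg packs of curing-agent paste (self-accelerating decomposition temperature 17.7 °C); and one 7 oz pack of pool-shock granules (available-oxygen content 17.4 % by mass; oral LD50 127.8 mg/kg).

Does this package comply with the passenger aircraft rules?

Soil oxygenator: available-oxygen content 15.5 % by mass > 10 % by mass → Group R6 (Oxidizer).
The curing-agent paste has self-accelerating decomposition temperature 17.7 °C, which is < 60 °C, so it is Group R9 (Self-Reactive).
The pool-shock granules have available-oxygen content 17.4 % by mass, which is > 10 % by mass, so they are Group R6 (Oxidizer).
Group R6 net quantity: (three 2.8 oz packs = 238.56 g) + (one 7 oz pack = 198.8 g) = 437.36 g.
437.36 g is within the passenger aircraft limit of 500 g for Group R6.
Group R9 quantity: three 95.83 kg packs = 287.49 kg.
That exceeds the Group R9 passenger aircraft limit of 250 kg.

No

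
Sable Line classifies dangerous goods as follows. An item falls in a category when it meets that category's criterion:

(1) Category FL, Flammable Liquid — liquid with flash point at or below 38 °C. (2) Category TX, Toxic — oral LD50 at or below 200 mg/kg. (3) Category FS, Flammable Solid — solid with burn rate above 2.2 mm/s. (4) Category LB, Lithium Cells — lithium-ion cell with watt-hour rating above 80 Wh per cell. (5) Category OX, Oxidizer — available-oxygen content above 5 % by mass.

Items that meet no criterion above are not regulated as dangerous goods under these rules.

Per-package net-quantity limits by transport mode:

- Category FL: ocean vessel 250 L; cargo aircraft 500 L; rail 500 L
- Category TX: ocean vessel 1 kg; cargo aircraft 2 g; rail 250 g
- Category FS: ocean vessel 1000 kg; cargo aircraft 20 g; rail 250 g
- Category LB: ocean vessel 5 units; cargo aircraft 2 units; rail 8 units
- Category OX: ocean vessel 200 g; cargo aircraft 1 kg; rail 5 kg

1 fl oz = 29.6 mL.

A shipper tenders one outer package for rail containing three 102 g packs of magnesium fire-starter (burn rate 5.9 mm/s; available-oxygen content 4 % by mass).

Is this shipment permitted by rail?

Burn rate 5.9 mm/s meets the Category FS criterion (Flammable Solid), so the magnesium fire-starter is Category FS.
Category FS quantity: three 102 g packs = 306 g.
306 g > 250 g (rail limit, Category FS) — over the limit.

No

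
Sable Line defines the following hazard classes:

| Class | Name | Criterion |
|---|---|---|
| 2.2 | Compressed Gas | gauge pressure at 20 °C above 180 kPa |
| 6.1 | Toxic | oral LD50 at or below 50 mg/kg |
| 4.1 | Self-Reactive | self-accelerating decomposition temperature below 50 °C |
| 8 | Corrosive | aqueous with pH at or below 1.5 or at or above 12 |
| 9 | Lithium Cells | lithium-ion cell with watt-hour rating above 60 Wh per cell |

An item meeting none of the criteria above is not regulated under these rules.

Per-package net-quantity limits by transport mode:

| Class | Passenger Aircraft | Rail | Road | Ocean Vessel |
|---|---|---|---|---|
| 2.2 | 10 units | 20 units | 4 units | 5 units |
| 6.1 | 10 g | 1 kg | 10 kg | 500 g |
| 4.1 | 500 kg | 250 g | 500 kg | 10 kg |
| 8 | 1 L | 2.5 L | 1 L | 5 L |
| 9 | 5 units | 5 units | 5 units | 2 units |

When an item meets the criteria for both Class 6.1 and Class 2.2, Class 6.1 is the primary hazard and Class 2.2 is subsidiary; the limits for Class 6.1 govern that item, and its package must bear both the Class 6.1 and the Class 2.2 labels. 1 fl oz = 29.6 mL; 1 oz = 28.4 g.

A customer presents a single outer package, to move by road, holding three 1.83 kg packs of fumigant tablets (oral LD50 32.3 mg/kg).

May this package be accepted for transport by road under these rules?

Fumigant tablets: oral LD50 32.3 mg/kg ≤ 50 mg/kg → Class 6.1 (Toxic).
Class 6.1 quantity: three 1.83 kg packs = 5.49 kg.
5.49 kg is within the road limit of 10 kg for Class 6.1.

Yes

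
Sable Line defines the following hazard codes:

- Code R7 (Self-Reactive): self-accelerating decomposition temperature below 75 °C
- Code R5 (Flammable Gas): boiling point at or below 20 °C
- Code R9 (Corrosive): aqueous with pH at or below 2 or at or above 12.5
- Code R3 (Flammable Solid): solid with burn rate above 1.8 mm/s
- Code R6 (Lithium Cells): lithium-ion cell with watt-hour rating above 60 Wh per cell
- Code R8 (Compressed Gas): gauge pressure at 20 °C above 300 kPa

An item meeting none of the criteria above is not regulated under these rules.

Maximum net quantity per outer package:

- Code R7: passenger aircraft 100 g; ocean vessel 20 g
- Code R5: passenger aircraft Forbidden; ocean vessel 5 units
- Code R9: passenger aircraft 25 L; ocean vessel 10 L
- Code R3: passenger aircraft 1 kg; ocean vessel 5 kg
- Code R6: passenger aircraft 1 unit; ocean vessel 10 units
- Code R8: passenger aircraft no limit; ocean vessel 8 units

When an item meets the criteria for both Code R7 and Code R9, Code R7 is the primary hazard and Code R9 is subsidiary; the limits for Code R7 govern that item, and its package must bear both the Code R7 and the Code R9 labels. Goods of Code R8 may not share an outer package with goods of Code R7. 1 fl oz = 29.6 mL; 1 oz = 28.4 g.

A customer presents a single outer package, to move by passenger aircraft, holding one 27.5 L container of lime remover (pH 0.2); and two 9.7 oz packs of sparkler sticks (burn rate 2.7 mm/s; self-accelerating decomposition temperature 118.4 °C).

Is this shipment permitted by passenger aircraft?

No

Lime remover: pH 0.2 ≤ 2 → Code R9 (Corrosive).
The sparkler sticks have burn rate 2.7 mm/s, which is > 1.8 mm/s, so they are Code R3 (Flammable Solid).
Code R9 quantity: 27.5 L.
That exceeds the Code R9 passenger aircraft limit of 25 L.
Code R3 quantity: two 9.7 oz packs = 550.96 g.
That is within the Code R3 passenger aircraft limit of 1 kg.
The segregation rule (Code R8 with Code R7) does not apply to Code R9 with Code R3.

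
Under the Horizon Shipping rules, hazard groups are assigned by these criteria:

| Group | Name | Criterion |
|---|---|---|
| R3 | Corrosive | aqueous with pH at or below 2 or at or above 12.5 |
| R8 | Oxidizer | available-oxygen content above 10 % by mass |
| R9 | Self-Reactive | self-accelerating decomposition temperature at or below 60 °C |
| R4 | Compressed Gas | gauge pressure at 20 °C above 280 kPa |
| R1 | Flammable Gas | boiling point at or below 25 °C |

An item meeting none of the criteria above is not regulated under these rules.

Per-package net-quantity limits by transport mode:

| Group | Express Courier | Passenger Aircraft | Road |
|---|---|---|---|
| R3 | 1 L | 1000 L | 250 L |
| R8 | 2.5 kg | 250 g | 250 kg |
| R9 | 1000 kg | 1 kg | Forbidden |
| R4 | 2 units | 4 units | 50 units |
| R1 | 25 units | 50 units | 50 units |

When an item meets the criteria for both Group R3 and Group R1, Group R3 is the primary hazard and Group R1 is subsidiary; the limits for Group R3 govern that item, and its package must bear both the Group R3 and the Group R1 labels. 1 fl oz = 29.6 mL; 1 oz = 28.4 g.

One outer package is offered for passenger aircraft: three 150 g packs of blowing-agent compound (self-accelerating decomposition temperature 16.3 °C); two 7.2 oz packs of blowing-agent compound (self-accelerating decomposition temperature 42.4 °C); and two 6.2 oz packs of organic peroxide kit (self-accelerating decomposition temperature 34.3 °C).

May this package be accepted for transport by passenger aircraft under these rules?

No

Self-accelerating decomposition temperature 16.3 °C meets the Group R9 criterion (Self-Reactive), so the blowing-agent compound is Group R9.
Blowing-agent compound: self-accelerating decomposition temperature 42.4 °C ≤ 60 °C → Group R9 (Self-Reactive).
The organic peroxide kit has self-accelerating decomposition temperature 34.3 °C, which is ≤ 60 °C, so it is Group R9 (Self-Reactive).
Group R9 net quantity: (three 150 g packs = 450 g) + (two 7.2 oz packs = 408.96 g) + (two 6.2 oz packs = 352.16 g) = 1211.12 g.
1211.12 g exceeds the passenger aircraft limit of 1 kg for Group R9.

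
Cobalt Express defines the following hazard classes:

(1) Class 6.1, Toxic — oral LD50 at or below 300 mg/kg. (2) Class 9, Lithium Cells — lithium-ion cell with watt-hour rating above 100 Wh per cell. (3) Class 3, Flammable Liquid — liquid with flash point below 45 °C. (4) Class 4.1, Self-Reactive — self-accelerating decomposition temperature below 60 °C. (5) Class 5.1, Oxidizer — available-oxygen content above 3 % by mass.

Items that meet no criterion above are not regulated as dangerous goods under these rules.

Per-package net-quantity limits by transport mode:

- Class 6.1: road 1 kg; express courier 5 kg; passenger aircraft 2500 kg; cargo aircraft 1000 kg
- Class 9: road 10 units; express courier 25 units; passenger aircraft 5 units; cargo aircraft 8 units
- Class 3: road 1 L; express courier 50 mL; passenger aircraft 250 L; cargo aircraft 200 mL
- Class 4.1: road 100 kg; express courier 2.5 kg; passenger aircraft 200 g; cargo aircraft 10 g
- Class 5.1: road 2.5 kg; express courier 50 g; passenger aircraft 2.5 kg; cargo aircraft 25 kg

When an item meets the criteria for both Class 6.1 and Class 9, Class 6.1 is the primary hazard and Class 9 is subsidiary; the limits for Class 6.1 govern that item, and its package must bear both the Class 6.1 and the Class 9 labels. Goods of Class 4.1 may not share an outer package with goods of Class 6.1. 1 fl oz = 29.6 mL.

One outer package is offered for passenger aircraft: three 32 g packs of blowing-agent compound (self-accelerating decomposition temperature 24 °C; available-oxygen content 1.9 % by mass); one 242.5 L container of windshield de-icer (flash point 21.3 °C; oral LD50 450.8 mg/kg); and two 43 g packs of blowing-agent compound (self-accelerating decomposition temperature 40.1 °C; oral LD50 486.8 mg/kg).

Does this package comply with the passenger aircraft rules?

Blowing-agent compound: self-accelerating decomposition temperature 24 °C < 60 °C → Class 4.1 (Self-Reactive).
The windshield de-icer has flash point 21.3 °C, which is < 45 °C, so it is Class 3 (Flammable Liquid).
Self-accelerating decomposition temperature 40.1 °C meets the Class 4.1 criterion (Self-Reactive), so the blowing-agent compound is Class 4.1.
Total Class 4.1: (three 32 g packs = 96 g) + (two 43 g packs = 86 g) = 182 g.
182 g is within the passenger aircraft limit of 200 g for Class 4.1.
Class 3 quantity: 242.5 L.
242.5 L is within the passenger aircraft limit of 250 L for Class 3.
The segregation rule (Class 4.1 with Class 6.1) does not apply to Class 4.1 with Class 3.
Every hazard class is within its passenger aircraft limit and no segregation rule is violated.

Yes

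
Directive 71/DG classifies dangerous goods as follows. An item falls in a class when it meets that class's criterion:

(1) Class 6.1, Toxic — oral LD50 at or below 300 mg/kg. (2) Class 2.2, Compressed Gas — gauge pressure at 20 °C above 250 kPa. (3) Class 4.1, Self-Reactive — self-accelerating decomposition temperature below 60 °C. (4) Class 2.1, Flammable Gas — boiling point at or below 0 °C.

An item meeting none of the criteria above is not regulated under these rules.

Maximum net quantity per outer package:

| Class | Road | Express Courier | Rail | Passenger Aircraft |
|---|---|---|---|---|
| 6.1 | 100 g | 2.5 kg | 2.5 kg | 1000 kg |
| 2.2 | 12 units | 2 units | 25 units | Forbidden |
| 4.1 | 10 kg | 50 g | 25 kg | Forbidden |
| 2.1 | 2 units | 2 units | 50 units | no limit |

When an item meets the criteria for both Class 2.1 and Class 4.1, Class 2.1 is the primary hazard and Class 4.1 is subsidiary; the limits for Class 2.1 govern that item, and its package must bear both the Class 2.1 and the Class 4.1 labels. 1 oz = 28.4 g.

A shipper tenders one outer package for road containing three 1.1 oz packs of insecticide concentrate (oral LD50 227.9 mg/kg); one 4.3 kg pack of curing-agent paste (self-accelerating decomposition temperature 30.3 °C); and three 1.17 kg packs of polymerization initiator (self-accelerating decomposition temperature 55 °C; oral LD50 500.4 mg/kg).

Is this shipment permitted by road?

With oral LD50 227.9 mg/kg (≤ 300 mg/kg), the insecticide concentrate falls in Class 6.1.
The curing-agent paste has self-accelerating decomposition temperature 30.3 °C, which is < 60 °C, so it is Class 4.1 (Self-Reactive).
Polymerization initiator: self-accelerating decomposition temperature 55 °C < 60 °C → Class 4.1 (Self-Reactive).
Total Class 4.1: 4.3 kg + (three 1.17 kg packs = 3.51 kg) = 7.81 kg.
7.81 kg is within the road limit of 10 kg for Class 4.1.
Class 6.1 quantity: three 1.1 oz packs = 93.72 g.
93.72 g is within the road limit of 100 g for Class 6.1.
Every hazard class is within its road limit and no segregation rule is violated.

Yes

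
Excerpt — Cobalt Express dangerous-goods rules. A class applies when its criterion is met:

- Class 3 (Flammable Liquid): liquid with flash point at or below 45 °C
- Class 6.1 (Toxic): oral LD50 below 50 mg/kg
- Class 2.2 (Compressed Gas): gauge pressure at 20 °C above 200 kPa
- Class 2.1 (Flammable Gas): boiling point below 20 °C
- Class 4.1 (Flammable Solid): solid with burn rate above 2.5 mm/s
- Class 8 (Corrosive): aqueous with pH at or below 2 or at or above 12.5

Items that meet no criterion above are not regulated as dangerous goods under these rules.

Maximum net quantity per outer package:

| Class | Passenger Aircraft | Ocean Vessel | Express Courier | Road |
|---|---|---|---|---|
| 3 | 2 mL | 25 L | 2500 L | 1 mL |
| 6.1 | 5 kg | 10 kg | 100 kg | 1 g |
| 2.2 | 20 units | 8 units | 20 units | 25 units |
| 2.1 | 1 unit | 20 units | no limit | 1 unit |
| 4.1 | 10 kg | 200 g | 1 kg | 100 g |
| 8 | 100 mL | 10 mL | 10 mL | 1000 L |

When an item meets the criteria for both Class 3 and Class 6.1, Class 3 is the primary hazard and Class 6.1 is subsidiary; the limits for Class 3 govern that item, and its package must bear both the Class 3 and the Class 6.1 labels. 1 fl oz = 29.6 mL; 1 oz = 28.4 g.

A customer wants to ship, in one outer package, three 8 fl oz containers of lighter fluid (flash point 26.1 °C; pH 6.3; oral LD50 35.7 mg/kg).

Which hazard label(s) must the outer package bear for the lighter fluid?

Class 3 and 6.1

The lighter fluid has flash point 26.1 °C, which is ≤ 45 °C, so it is Class 3 (Flammable Liquid).
Lighter fluid: oral LD50 35.7 mg/kg < 50 mg/kg → Class 6.1 (Toxic).
By the precedence rule Class 3 is primary and Class 6.1 is subsidiary, and that rule requires both labels on the package.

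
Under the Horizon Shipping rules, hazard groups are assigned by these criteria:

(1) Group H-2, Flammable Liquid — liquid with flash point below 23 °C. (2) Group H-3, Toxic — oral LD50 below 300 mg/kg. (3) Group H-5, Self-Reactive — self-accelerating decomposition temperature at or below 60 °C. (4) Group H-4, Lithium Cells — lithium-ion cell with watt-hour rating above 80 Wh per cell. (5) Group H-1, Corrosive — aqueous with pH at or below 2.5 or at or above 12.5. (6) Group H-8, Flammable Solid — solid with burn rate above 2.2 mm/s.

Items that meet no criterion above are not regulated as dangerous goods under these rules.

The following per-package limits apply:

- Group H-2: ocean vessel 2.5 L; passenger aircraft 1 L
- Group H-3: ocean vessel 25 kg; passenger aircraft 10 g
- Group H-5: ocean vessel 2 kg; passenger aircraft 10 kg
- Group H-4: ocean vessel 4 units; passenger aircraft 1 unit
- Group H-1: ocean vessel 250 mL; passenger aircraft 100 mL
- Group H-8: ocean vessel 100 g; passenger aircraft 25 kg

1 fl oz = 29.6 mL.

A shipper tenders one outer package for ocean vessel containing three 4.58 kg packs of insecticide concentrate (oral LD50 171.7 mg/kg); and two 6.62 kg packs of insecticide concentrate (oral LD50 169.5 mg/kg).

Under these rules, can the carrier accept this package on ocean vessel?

No

With oral LD50 171.7 mg/kg (< 300 mg/kg), the insecticide concentrate falls in Group H-3.
The insecticide concentrate has oral LD50 169.5 mg/kg, which is < 300 mg/kg, so it is Group H-3 (Toxic).
Total Group H-3: (three 4.58 kg packs = 13.74 kg) + (two 6.62 kg packs = 13.24 kg) = 26.98 kg.
That exceeds the Group H-3 ocean vessel limit of 25 kg.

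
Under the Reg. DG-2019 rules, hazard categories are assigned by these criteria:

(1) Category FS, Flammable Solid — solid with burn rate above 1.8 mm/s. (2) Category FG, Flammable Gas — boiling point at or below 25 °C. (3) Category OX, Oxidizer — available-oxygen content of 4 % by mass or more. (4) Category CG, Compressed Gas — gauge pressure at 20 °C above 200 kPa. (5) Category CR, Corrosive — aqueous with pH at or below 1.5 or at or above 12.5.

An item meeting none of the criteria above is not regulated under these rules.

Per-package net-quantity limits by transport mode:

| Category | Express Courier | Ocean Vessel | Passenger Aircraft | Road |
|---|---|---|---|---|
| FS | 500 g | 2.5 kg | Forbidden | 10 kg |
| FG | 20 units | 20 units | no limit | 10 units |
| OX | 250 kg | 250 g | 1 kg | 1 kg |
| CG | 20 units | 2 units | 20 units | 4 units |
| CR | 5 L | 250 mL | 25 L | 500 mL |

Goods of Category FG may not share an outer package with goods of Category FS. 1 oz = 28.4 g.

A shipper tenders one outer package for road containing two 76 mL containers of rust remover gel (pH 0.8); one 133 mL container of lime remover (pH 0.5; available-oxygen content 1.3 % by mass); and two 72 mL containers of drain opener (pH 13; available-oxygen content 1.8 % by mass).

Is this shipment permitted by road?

With pH 0.8 (≤ 1.5), the rust remover gel falls in Category CR.
The lime remover has pH 0.5, which is ≤ 1.5, so it is Category CR (Corrosive).
Drain opener: pH 13 ≥ 12.5 → Category CR (Corrosive).
Category CR net quantity: (two 76 mL containers = 152 mL) + 133 mL + (two 72 mL containers = 144 mL) = 429 mL.
429 mL is within the road limit of 500 mL for Category CR.

Yes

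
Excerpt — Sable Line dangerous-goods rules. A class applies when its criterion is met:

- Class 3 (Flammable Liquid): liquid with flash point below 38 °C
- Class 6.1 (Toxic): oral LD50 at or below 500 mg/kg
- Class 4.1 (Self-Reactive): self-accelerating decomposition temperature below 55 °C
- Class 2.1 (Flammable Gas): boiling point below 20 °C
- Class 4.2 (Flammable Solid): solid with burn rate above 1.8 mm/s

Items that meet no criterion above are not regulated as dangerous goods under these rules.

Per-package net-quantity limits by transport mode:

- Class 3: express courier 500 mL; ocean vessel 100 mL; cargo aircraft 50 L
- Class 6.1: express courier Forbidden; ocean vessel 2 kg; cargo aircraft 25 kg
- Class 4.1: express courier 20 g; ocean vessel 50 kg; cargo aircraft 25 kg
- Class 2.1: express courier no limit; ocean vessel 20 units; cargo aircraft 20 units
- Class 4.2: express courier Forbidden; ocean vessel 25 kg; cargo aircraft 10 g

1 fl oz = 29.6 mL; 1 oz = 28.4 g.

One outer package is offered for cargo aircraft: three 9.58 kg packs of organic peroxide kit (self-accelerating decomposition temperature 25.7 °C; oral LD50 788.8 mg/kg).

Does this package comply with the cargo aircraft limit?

Self-accelerating decomposition temperature 25.7 °C meets the Class 4.1 criterion (Self-Reactive), so the organic peroxide kit is Class 4.1.
Class 4.1 quantity: three 9.58 kg packs = 28.74 kg.
28.74 kg exceeds the cargo aircraft limit of 25 kg for Class 4.1.

No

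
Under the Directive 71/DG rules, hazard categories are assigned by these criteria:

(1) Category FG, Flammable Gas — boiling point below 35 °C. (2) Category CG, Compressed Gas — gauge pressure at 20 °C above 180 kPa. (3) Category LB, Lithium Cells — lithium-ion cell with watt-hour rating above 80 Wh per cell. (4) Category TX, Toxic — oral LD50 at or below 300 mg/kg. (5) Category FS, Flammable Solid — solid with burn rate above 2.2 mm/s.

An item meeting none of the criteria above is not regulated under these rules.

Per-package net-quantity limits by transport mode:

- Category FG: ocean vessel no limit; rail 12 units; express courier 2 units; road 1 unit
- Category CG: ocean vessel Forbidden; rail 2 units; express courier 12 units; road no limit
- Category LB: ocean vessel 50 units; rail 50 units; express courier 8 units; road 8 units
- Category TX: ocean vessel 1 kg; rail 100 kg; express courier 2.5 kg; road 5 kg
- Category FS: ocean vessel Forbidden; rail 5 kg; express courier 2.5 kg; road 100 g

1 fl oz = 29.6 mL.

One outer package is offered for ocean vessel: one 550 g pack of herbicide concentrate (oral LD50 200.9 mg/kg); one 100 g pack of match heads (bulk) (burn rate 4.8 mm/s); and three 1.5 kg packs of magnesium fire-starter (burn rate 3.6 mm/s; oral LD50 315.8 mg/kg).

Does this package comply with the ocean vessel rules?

Herbicide concentrate: oral LD50 200.9 mg/kg ≤ 300 mg/kg → Category TX (Toxic).
The match heads (bulk) have burn rate 4.8 mm/s, which is > 2.2 mm/s, so they are Category FS (Flammable Solid).
Magnesium fire-starter: burn rate 3.6 mm/s > 2.2 mm/s → Category FS (Flammable Solid).
Category FS net quantity: 100 g + (three 1.5 kg packs = 4.5 kg) = 4.6 kg.
By ocean vessel, Category FS is Forbidden regardless of quantity.
Category TX quantity: 550 g.
That is within the Category TX ocean vessel limit of 1 kg.

No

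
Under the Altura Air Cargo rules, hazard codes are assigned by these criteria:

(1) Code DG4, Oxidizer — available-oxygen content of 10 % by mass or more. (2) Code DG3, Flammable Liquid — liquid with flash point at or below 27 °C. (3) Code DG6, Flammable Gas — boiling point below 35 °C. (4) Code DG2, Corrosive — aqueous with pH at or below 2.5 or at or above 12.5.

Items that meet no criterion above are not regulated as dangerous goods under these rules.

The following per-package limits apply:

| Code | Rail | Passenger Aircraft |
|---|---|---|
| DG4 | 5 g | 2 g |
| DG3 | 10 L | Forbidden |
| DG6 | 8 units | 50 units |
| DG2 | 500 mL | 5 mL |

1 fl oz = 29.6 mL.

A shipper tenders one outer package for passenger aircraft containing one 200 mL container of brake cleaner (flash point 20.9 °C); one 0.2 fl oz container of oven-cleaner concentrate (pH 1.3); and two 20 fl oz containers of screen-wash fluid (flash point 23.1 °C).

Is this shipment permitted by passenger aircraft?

Brake cleaner: flash point 20.9 °C ≤ 27 °C → Code DG3 (Flammable Liquid).
With pH 1.3 (≤ 2.5), the oven-cleaner concentrate falls in Code DG2.
Screen-wash fluid: flash point 23.1 °C ≤ 27 °C → Code DG3 (Flammable Liquid).
Code DG2 quantity: one 0.2 fl oz container = 5.92 mL.
5.92 mL exceeds the passenger aircraft limit of 5 mL for Code DG2.
Total Code DG3: 200 mL + (two 20 fl oz containers = 1.184 L) = 1.384 L.
Code DG3 is Forbidden by passenger aircraft.

No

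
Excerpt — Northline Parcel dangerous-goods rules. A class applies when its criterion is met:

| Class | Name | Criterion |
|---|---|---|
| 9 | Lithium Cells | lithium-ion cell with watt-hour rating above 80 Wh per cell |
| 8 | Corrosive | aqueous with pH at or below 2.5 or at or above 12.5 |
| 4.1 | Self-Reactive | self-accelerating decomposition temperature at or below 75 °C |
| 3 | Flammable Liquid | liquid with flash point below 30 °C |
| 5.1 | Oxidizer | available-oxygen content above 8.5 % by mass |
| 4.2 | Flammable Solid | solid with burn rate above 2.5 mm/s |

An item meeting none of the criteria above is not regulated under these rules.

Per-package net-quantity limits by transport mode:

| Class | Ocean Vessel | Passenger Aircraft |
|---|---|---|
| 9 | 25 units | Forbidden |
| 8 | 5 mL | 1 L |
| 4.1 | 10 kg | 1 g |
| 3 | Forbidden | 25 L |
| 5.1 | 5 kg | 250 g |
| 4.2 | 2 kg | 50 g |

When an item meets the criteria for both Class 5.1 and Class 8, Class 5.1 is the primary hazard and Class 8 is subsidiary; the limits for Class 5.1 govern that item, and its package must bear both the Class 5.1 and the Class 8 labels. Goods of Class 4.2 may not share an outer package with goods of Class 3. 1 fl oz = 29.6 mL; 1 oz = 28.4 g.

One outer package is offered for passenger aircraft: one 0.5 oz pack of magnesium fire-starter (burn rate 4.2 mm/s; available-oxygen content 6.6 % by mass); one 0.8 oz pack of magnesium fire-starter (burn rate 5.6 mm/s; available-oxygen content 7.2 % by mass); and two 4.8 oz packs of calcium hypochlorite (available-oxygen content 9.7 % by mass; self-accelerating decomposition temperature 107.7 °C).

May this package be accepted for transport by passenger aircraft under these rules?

No

Burn rate 4.2 mm/s meets the Class 4.2 criterion (Flammable Solid), so the magnesium fire-starter is Class 4.2.
Magnesium fire-starter: burn rate 5.6 mm/s > 2.5 mm/s → Class 4.2 (Flammable Solid).
The calcium hypochlorite has available-oxygen content 9.7 % by mass, which is > 8.5 % by mass, so it is Class 5.1 (Oxidizer).
Class 5.1 quantity: two 4.8 oz packs = 272.64 g.
272.64 g exceeds the passenger aircraft limit of 250 g for Class 5.1.
Total Class 4.2: (one 0.5 oz pack = 14.2 g) + (one 0.8 oz pack = 22.72 g) = 36.92 g.
36.92 g is within the passenger aircraft limit of 50 g for Class 4.2.
The segregation rule (Class 4.2 with Class 3) does not apply to Class 5.1 with Class 4.2.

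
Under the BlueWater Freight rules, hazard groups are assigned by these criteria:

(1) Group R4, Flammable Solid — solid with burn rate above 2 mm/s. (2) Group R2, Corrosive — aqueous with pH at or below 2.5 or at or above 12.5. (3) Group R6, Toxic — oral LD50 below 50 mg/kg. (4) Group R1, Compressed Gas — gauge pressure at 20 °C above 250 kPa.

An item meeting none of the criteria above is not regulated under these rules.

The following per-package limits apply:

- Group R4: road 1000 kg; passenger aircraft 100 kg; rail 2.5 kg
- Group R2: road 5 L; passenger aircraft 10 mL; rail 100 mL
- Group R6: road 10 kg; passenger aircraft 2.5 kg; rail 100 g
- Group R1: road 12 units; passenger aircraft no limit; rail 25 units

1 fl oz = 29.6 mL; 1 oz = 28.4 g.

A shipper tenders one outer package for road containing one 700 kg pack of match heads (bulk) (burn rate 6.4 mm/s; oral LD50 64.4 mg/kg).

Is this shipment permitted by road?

Yes

The match heads (bulk) have burn rate 6.4 mm/s, which is > 2 mm/s, so they are Group R4 (Flammable Solid).
Group R4 quantity: 700 kg.
700 kg is within the road limit of 1000 kg for Group R4.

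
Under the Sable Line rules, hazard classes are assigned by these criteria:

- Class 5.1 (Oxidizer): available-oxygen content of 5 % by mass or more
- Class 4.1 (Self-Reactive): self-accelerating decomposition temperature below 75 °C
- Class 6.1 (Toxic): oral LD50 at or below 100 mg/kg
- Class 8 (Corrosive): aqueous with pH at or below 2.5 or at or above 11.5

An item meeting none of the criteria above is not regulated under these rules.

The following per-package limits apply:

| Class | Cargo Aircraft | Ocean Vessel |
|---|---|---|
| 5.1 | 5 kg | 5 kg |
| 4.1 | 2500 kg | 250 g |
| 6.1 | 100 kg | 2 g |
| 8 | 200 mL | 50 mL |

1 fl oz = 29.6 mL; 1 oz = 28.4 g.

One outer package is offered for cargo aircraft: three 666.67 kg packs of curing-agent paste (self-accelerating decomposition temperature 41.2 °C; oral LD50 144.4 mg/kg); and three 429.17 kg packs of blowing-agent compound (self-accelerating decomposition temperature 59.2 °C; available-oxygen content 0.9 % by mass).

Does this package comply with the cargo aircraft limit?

No

Curing-agent paste: self-accelerating decomposition temperature 41.2 °C < 75 °C → Class 4.1 (Self-Reactive).
The blowing-agent compound has self-accelerating decomposition temperature 59.2 °C, which is < 75 °C, so it is Class 4.1 (Self-Reactive).
Total Class 4.1: (three 666.67 kg packs = 2000.01 kg) + (three 429.17 kg packs = 1287.51 kg) = 3287.52 kg.
3287.52 kg > 2500 kg (cargo aircraft limit, Class 4.1) — over the limit.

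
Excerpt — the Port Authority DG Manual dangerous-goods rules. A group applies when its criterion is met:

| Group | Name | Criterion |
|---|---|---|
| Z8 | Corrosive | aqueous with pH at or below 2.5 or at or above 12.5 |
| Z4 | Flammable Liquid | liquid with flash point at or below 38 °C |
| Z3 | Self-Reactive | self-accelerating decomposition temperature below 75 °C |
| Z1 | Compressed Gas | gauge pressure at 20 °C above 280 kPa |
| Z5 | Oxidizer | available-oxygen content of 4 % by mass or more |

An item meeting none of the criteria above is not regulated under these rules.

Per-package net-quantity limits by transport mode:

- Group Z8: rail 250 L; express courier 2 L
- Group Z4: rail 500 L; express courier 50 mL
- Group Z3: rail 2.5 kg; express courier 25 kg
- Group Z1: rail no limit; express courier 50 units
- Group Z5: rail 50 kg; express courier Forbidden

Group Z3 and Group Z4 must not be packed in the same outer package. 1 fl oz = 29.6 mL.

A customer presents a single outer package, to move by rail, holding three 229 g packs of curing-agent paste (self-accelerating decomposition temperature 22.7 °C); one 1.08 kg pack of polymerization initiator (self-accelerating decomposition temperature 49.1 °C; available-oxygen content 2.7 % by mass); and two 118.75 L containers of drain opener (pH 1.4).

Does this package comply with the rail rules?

Self-accelerating decomposition temperature 22.7 °C meets the Group Z3 criterion (Self-Reactive), so the curing-agent paste is Group Z3.
Self-accelerating decomposition temperature 49.1 °C meets the Group Z3 criterion (Self-Reactive), so the polymerization initiator is Group Z3.
pH 1.4 meets the Group Z8 criterion (Corrosive), so the drain opener is Group Z8.
Total Group Z3: (three 229 g packs = 687 g) + 1.08 kg = 1.767 kg.
1.767 kg is within the rail limit of 2.5 kg for Group Z3.
Group Z8 quantity: two 118.75 L containers = 237.5 L.
That is within the Group Z8 rail limit of 250 L.
The segregation rule (Group Z3 with Group Z4) does not apply to Group Z3 with Group Z8.
Every hazard group is within its rail limit and no segregation rule is violated.

Yes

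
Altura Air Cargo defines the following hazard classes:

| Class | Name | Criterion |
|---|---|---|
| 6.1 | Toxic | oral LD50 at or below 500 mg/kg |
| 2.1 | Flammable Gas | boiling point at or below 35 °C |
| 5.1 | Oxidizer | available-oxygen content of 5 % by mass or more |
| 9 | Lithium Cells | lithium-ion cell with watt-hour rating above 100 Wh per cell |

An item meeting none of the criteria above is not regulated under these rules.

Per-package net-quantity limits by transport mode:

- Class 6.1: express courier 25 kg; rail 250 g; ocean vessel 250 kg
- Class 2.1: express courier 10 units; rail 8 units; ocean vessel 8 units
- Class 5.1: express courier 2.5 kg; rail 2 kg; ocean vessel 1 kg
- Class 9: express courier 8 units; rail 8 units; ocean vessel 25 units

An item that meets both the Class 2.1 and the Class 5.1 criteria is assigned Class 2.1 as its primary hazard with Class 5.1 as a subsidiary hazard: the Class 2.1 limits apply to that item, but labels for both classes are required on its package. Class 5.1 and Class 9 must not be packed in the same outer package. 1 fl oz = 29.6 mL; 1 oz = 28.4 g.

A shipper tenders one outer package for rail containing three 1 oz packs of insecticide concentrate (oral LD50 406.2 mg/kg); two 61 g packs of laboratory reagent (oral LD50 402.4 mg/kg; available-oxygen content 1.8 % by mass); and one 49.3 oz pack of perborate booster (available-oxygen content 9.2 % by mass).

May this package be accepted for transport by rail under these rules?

With oral LD50 406.2 mg/kg (≤ 500 mg/kg), the insecticide concentrate falls in Class 6.1.
Laboratory reagent: oral LD50 402.4 mg/kg ≤ 500 mg/kg → Class 6.1 (Toxic).
The perborate booster has available-oxygen content 9.2 % by mass, which is ≥ 5 % by mass, so it is Class 5.1 (Oxidizer).
Class 5.1 quantity: one 49.3 oz pack = 1400.12 g.
1400.12 g ≤ 2 kg (rail limit, Class 5.1) — within limit.
Class 6.1 net quantity: (three 1 oz packs = 85.2 g) + (two 61 g packs = 122 g) = 207.2 g.
That is within the Class 6.1 rail limit of 250 g.
The segregation rule (Class 5.1 with Class 9) does not apply to Class 5.1 with Class 6.1.
Every hazard class is within its rail limit and no segregation rule is violated.

Yes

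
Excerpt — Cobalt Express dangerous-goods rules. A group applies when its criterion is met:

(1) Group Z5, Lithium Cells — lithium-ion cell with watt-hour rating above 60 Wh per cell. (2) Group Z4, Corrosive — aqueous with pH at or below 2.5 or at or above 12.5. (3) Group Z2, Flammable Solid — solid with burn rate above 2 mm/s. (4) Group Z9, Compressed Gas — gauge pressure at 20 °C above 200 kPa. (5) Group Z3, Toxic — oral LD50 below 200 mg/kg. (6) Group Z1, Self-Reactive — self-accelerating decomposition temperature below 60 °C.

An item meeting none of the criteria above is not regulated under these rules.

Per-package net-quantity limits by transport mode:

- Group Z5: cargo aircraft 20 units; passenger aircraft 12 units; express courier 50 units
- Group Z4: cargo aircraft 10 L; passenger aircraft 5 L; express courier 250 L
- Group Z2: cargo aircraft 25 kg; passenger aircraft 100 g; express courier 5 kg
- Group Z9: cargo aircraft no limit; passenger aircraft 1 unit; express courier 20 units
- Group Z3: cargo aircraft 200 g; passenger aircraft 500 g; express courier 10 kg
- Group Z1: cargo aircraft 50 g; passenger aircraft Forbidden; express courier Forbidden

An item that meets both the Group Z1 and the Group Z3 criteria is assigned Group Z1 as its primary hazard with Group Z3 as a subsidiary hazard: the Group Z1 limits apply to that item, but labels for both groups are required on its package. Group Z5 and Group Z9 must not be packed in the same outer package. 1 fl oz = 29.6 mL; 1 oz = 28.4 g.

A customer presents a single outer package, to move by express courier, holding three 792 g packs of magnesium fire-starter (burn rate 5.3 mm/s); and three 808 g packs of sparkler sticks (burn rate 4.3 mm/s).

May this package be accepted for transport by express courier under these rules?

Magnesium fire-starter: burn rate 5.3 mm/s > 2 mm/s → Group Z2 (Flammable Solid).
With burn rate 4.3 mm/s (> 2 mm/s), the sparkler sticks fall in Group Z2.
Group Z2 net quantity: (three 792 g packs = 2.376 kg) + (three 808 g packs = 2.424 kg) = 4.8 kg.
That is within the Group Z2 express courier limit of 5 kg.

Yes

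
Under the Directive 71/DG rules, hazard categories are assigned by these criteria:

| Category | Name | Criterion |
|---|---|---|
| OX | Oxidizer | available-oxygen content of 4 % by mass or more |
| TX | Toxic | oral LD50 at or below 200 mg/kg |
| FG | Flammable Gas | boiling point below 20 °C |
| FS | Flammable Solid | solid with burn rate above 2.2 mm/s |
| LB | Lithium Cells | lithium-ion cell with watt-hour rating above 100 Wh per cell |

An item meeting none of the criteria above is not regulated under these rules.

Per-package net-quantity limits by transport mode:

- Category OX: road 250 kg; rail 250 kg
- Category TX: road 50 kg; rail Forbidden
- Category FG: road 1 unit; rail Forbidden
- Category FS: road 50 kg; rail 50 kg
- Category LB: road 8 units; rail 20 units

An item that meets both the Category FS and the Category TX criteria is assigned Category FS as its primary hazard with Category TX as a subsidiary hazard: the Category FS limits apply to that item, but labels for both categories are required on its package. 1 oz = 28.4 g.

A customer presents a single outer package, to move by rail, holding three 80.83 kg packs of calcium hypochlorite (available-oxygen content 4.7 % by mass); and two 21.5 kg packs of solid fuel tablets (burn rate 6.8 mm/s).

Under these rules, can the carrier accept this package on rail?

Yes

The calcium hypochlorite has available-oxygen content 4.7 % by mass, which is ≥ 4 % by mass, so it is Category OX (Oxidizer).
The solid fuel tablets have burn rate 6.8 mm/s, which is > 2.2 mm/s, so they are Category FS (Flammable Solid).
Category FS quantity: two 21.5 kg packs = 43 kg.
43 kg is within the rail limit of 50 kg for Category FS.
Category OX quantity: three 80.83 kg packs = 242.49 kg.
242.49 kg ≤ 250 kg (rail limit, Category OX) — within limit.
Every hazard category is within its rail limit and no segregation rule is violated.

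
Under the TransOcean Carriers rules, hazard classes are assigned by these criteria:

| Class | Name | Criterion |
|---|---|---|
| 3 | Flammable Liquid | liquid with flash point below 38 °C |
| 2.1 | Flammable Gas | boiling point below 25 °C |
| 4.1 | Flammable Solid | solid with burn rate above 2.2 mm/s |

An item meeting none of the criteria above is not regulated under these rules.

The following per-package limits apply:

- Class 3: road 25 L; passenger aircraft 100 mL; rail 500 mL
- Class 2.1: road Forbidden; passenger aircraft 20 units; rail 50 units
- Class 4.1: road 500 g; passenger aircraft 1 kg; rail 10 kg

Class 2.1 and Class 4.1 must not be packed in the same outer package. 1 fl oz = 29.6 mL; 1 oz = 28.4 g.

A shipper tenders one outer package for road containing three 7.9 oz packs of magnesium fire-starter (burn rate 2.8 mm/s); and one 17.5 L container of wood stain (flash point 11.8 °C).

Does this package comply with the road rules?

No

Burn rate 2.8 mm/s meets the Class 4.1 criterion (Flammable Solid), so the magnesium fire-starter is Class 4.1.
With flash point 11.8 °C (< 38 °C), the wood stain falls in Class 3.
Class 4.1 quantity: three 7.9 oz packs = 673.08 g.
That exceeds the Class 4.1 road limit of 500 g.
Class 3 quantity: 17.5 L.
17.5 L ≤ 25 L (road limit, Class 3) — within limit.
The segregation rule (Class 2.1 with Class 4.1) does not apply to Class 4.1 with Class 3.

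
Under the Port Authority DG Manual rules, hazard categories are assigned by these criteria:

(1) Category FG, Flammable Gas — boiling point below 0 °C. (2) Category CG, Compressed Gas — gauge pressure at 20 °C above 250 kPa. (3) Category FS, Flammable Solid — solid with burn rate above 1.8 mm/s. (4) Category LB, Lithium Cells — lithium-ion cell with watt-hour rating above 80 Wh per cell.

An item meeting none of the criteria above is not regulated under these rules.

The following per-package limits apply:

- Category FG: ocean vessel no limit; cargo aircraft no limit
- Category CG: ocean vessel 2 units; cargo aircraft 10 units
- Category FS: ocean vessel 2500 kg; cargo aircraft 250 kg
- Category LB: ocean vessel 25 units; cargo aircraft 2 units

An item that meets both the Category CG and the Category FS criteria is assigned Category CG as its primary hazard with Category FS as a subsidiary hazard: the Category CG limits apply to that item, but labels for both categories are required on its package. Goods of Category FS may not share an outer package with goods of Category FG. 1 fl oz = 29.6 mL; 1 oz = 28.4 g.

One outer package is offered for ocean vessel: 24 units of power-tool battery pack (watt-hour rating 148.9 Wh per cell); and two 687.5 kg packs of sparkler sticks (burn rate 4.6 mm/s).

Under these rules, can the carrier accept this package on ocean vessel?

Watt-hour rating 148.9 Wh per cell meets the Category LB criterion (Lithium Cells), so the power-tool battery pack is Category LB.
With burn rate 4.6 mm/s (> 1.8 mm/s), the sparkler sticks fall in Category FS.
Category FS quantity: two 687.5 kg packs = 1375 kg.
1375 kg ≤ 2500 kg (ocean vessel limit, Category FS) — within limit.
Category LB quantity: 24 units.
24 units is within the ocean vessel limit of 25 units for Category LB.
The segregation rule (Category FS with Category FG) does not apply to Category FS with Category LB.
Every hazard category is within its ocean vessel limit and no segregation rule is violated.

Yes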